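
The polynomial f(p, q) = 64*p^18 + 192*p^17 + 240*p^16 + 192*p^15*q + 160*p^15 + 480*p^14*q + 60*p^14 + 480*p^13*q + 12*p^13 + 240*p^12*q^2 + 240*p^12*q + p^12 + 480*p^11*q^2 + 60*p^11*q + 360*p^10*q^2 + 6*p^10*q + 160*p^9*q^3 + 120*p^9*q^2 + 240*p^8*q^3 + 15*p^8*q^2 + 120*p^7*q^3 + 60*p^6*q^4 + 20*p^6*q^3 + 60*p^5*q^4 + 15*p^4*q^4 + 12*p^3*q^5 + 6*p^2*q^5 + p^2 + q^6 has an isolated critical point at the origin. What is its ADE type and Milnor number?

Type A5, Milnor number mu = 5.

The Hessian of f at 0 has rank 1. Corank 1: A-series; mu = 5 gives A_5.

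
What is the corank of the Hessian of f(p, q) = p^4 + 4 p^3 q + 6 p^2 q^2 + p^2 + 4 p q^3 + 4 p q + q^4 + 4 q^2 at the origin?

1

The Hessian at 0 is [[2, 4], [4, 8]] of rank 1; hence corank 1.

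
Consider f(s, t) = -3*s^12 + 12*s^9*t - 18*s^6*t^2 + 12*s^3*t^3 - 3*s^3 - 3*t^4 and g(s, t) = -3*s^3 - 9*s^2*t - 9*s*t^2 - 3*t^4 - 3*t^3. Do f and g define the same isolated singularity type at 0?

Yes.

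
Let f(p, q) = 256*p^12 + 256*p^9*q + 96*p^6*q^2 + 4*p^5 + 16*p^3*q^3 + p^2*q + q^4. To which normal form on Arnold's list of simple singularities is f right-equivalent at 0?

The Hessian of f at 0 has rank 0. Corank 2; j^3 = p^2*q has shape L^2 M (L != M), so D-series; mu = 5 gives D_5.

D_{5}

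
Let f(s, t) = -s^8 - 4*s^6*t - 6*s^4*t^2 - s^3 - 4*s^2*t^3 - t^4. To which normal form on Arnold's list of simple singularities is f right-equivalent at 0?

E_6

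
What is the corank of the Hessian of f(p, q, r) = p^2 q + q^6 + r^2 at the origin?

2

The Hessian at 0 is [[0, 0, 0], [0, 0, 0], [0, 0, 2]] of rank 1; hence corank 2.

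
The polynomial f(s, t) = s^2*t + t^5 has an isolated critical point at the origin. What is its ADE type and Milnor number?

Type D_6, Milnor number mu = 6.

The Hessian of f at 0 has rank 0. Corank 2; j^3 = s^2*t has shape L^2 M (L != M), so D-series; mu = 6 gives D_6.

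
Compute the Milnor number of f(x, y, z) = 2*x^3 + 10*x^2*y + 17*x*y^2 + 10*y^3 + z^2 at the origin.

4

The Hessian of f at 0 has rank 1. Corank 2; j^3 = (x + 2*y)*(2*x^2 + 6*x*y + 5*y^2) splits into three distinct lines over C (the quadratic factor has nonzero discriminant), so D_4.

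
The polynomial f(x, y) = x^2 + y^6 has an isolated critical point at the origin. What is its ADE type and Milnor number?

Type A_{5}, Milnor number mu = 5.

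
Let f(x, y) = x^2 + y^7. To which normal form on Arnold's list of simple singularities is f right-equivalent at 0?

The Hessian of f at 0 is [[2, 0], [0, 0]] with rank 1, so corank 1. A Groebner basis of the Jacobian ideal J(f) in C{x,y} is {y^6, x}; counting standard monomials gives mu = 6. Corank 1: A-series; mu = 6 gives A_6.

A_6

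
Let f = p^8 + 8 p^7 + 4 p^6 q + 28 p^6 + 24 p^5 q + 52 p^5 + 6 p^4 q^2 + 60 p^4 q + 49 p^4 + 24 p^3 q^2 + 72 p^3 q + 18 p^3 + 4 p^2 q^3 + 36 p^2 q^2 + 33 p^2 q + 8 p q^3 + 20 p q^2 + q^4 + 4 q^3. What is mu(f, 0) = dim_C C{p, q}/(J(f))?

The Hessian of f at 0 has rank 0. Corank 2; j^3 = (2*p + q)*(3*p + 2*q)^2 has shape L^2 M (L != M), so D-series; mu = 5 gives D_5.

5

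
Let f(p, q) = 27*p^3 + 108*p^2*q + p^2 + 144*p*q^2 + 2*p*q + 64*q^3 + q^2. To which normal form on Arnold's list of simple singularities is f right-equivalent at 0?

The Hessian of f at 0 is [[2, 2], [2, 2]] with rank 1, so corank 1. A Groebner basis of the Jacobian ideal J(f) in C{p,q} is {q^2, p + q}; counting standard monomials gives mu = 2. Corank 1: A-series; mu = 2 gives A_2.

A_{2}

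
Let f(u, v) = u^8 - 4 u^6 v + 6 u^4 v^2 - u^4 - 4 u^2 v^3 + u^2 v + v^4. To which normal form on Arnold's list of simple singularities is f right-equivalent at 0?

D5

The Hessian of f at 0 has rank 0. Corank 2; j^3 = u^2*v has shape L^2 M (L != M), so D-series; mu = 5 gives D_5.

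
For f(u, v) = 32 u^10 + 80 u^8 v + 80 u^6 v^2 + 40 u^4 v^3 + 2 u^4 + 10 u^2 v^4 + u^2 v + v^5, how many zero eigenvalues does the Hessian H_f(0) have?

The Hessian at 0 is [[0, 0], [0, 0]] of rank 0; hence corank 2.

2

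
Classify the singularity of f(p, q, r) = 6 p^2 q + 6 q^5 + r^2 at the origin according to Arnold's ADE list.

The Hessian of f at 0 has rank 1. Corank 2; j^3 = 6*p^2*q has shape L^2 M (L != M), so D-series; mu = 6 gives D_6.

D_{6}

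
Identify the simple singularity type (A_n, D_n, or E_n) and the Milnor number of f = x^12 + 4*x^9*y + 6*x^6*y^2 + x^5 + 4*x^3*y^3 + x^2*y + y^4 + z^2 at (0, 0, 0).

Type D_5, Milnor number mu = 5.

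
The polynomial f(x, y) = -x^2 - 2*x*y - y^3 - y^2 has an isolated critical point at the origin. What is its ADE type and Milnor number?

Type A_{2}, Milnor number mu = 2.

The Hessian of f at 0 has rank 1. Corank 1: A-series; mu = 2 gives A_2.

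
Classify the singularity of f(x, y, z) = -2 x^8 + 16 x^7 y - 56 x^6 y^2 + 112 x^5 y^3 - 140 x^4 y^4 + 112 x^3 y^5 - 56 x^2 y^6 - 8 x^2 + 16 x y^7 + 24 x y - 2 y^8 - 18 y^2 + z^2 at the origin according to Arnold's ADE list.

A_7

The Hessian of f at 0 is [[-16, 24, 0], [24, -36, 0], [0, 0, 2]] with rank 2, so corank 1. A Groebner basis of the Jacobian ideal J(f) in C{x,y,z} is {y^7, x - 3*y/2, z}; counting standard monomials gives mu = 7. Corank 1: A-series; mu = 7 gives A_7.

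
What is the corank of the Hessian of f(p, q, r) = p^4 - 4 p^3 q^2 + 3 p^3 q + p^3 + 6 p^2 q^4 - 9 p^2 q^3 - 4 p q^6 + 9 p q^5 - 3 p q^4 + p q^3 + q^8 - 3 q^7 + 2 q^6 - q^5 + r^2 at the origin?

2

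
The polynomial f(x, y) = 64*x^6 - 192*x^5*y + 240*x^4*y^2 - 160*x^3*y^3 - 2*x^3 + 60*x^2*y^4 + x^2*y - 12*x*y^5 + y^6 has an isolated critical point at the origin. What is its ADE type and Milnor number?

Type D_{7}, Milnor number mu = 7.

The Hessian of f at 0 has rank 0. Corank 2; j^3 = -x^2*(2*x - y) has shape L^2 M (L != M), so D-series; mu = 7 gives D_7.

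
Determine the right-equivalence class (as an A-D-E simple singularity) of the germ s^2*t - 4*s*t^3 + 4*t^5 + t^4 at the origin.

D_{5}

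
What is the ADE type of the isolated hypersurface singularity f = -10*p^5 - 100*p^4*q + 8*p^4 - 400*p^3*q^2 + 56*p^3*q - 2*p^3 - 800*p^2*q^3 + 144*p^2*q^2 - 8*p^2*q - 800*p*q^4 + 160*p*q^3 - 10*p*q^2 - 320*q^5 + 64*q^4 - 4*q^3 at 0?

D_6

The Hessian of f at 0 has rank 0. Corank 2; j^3 = -2*(p + q)^2*(p + 2*q) has shape L^2 M (L != M), so D-series; mu = 6 gives D_6.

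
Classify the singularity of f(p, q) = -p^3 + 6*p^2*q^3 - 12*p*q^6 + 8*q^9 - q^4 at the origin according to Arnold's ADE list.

The Hessian of f at 0 has rank 0. Corank 2; j^3 = -p^3 is a perfect cube, so E-series; the 4-jet and mu = 6 give E_6.

E_{6}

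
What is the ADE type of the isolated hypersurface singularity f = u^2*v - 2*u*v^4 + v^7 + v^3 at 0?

D_4

The Hessian of f at 0 is [[0, 0], [0, 0]] with rank 0, so corank 2. A Groebner basis of the Jacobian ideal J(f) in C{u,v} is {v^3, u^2 + 3*v^2, u*v}; counting standard monomials gives mu = 4. Corank 2; j^3 = v*(u^2 + v^2) splits into three distinct lines over C (the quadratic factor has nonzero discriminant), so D_4.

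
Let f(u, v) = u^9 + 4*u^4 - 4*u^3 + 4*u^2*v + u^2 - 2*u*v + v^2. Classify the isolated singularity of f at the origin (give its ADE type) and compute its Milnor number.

Type A_8, Milnor number mu = 8.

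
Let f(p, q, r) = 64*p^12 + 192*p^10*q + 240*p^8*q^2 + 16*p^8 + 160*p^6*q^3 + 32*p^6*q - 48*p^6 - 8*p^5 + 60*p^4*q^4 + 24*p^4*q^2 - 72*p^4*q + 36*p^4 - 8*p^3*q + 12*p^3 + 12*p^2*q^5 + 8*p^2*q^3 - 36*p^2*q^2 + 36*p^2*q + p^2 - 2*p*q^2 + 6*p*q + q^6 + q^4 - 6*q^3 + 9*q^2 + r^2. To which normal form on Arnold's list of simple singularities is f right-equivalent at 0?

A5

The Hessian of f at 0 has rank 2. Corank 1: A-series; mu = 5 gives A_5.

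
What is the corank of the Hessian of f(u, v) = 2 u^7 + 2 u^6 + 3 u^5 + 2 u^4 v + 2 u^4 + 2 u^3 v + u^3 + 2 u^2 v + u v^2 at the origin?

2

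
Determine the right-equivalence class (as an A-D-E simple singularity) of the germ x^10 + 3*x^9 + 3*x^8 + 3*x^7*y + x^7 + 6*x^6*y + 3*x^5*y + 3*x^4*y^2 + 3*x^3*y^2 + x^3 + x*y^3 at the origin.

E7

The Hessian of f at 0 is [[0, 0], [0, 0]] with rank 0, so corank 2. A Groebner basis of the Jacobian ideal J(f) in C{x,y} is {x^3, x*y^2, 3*x^2 + y^3}; counting standard monomials gives mu = 7. Corank 2; j^3 = x^3 is a perfect cube, so E-series; the 4-jet and mu = 7 give E_7.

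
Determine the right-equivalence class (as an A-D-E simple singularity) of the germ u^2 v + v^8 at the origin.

The Hessian of f at 0 has rank 0. Corank 2; j^3 = u^2*v has shape L^2 M (L != M), so D-series; mu = 9 gives D_9.

D_{9}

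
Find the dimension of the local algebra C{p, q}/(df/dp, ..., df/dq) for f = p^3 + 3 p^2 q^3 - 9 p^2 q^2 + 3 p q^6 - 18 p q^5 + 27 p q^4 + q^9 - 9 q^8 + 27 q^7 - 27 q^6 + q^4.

6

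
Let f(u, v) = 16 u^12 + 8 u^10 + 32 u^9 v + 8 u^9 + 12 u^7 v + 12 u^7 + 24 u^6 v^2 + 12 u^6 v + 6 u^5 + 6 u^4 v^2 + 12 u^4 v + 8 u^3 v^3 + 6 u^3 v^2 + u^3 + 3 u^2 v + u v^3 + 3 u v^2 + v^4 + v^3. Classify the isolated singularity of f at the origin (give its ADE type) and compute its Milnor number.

The Hessian of f at 0 has rank 0. Corank 2; j^3 = (u + v)^3 is a perfect cube, so E-series; the 4-jet and mu = 7 give E_7.

Type E_7, Milnor number mu = 7.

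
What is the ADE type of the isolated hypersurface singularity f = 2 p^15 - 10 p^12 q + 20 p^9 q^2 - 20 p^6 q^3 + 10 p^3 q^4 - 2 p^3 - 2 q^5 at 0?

The Hessian of f at 0 has rank 0. Corank 2; j^3 = -2*p^3 is a perfect cube, so E-series; the 5-jet and mu = 8 give E_8.

E_8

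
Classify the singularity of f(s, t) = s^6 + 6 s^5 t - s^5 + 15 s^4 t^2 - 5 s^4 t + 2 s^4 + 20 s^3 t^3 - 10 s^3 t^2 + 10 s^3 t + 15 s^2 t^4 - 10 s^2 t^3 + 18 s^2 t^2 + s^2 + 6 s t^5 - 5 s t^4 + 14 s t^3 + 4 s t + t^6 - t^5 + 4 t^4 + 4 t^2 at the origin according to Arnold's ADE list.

A_{4}

The Hessian of f at 0 is [[2, 4], [4, 8]] with rank 1, so corank 1. A Groebner basis of the Jacobian ideal J(f) in C{s,t} is {-s + t^3 - 2*t, s^2 - 4*t^2, s*t + 2*t^2}; counting standard monomials gives mu = 4. Corank 1: A-series; mu = 4 gives A_4.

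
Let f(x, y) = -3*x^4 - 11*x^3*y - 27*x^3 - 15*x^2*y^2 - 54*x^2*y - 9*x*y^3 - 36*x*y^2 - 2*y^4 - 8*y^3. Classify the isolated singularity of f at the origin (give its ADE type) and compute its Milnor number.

The Hessian of f at 0 is [[0, 0], [0, 0]] with rank 0, so corank 2. A Groebner basis of the Jacobian ideal J(f) in C{x,y} is {19683*x^2 + 26244*x*y + y^4 + 27*y^3 + 8748*y^2, x^3 + 270*x^2 + 360*x*y + 2*y^3/3 + 120*y^2, x^2*y - 243*x^2 - 324*x*y - 7*y^3/9 - 108*y^2, 162*x^2 + x*y^2 + 216*x*y + 8*y^3/9 + 72*y^2}; counting standard monomials gives mu = 7. Corank 2; j^3 = -(3*x + 2*y)^3 is a perfect cube, so E-series; the 4-jet and mu = 7 give E_7.

Type E7, Milnor number mu = 7.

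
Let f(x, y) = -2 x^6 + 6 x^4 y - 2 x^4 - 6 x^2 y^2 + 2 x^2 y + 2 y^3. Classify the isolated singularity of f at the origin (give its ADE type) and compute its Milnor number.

Type D_4, Milnor number mu = 4.

The Hessian of f at 0 is [[0, 0], [0, 0]] with rank 0, so corank 2. A Groebner basis of the Jacobian ideal J(f) in C{x,y} is {y^3, x^2 + 3*y^2, x*y}; counting standard monomials gives mu = 4. Corank 2; j^3 = 2*y*(x^2 + y^2) splits into three distinct lines over C (the quadratic factor has nonzero discriminant), so D_4.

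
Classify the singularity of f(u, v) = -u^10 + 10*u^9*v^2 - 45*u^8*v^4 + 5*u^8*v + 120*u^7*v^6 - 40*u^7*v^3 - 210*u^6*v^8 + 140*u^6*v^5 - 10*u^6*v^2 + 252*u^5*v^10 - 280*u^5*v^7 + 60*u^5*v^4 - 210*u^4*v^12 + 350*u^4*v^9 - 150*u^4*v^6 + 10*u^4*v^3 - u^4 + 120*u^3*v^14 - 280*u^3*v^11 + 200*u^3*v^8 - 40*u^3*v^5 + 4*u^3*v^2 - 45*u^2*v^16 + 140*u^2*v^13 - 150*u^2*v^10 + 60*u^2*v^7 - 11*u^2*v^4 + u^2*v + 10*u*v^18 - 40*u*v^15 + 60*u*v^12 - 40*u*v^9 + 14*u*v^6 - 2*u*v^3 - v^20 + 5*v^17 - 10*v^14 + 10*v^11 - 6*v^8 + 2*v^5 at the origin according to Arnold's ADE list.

The Hessian of f at 0 is [[0, 0], [0, 0]] with rank 0, so corank 2. A Groebner basis of the Jacobian ideal J(f) in C{u,v} is {u^3, u^2*v, u^2/4 + u*v^2, -u*v + v^3}; counting standard monomials gives mu = 6. Corank 2; j^3 = u^2*v has shape L^2 M (L != M), so D-series; mu = 6 gives D_6.

D6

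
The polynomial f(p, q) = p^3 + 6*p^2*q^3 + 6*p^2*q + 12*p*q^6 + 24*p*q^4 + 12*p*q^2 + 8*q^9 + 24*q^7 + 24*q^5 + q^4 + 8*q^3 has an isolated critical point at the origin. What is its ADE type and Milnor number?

The Hessian of f at 0 has rank 0. Corank 2; j^3 = (p + 2*q)^3 is a perfect cube, so E-series; the 4-jet and mu = 6 give E_6.

Type E6, Milnor number mu = 6.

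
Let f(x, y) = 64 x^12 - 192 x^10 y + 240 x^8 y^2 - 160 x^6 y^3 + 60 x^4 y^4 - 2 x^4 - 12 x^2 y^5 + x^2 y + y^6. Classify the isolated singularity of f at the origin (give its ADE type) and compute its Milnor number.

The Hessian of f at 0 is [[0, 0], [0, 0]] with rank 0, so corank 2. A Groebner basis of the Jacobian ideal J(f) in C{x,y} is {x^2/6 + y^5, x^3, x*y}; counting standard monomials gives mu = 7. Corank 2; j^3 = x^2*y has shape L^2 M (L != M), so D-series; mu = 7 gives D_7.

Type D_7, Milnor number mu = 7.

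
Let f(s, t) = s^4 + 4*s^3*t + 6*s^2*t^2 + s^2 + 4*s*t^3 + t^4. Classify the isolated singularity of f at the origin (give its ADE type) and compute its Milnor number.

Type A_{3}, Milnor number mu = 3.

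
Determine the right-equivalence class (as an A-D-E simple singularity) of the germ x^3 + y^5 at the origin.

The Hessian of f at 0 is [[0, 0], [0, 0]] with rank 0, so corank 2. A Groebner basis of the Jacobian ideal J(f) in C{x,y} is {y^4, x^2}; counting standard monomials gives mu = 8. Corank 2; j^3 = x^3 is a perfect cube, so E-series; the 5-jet and mu = 8 give E_8.

E_8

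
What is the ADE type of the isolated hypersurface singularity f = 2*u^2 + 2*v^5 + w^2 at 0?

The Hessian of f at 0 has rank 2. Corank 1: A-series; mu = 4 gives A_4.

A_4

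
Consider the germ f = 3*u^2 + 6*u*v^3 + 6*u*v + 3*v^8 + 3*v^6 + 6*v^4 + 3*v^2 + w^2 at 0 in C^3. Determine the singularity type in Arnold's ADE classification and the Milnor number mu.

Type A_{7}, Milnor number mu = 7.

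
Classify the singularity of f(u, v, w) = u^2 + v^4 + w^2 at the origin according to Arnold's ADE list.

A_3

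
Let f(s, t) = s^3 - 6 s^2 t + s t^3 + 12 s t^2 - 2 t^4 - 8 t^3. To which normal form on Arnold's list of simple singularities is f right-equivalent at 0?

E_{7}

The Hessian of f at 0 is [[0, 0], [0, 0]] with rank 0, so corank 2. A Groebner basis of the Jacobian ideal J(f) in C{s,t} is {s^3 - 6*s^2*t - 48*s^2 + 192*s*t - 192*t^2, 6*s^2 + s*t^2 - 24*s*t + 24*t^2, 3*s^2 - 12*s*t + t^3 + 12*t^2}; counting standard monomials gives mu = 7. Corank 2; j^3 = (s - 2*t)^3 is a perfect cube, so E-series; the 4-jet and mu = 7 give E_7.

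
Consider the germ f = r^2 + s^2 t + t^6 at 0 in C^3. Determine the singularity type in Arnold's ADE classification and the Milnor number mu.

Type D_7, Milnor number mu = 7.

The Hessian of f at 0 is [[0, 0, 0], [0, 0, 0], [0, 0, 2]] with rank 1, so corank 2. A Groebner basis of the Jacobian ideal J(f) in C{s,t,r} is {s^2/6 + t^5, s^3, s*t, r}; counting standard monomials gives mu = 7. Corank 2; j^3 = s^2*t has shape L^2 M (L != M), so D-series; mu = 7 gives D_7.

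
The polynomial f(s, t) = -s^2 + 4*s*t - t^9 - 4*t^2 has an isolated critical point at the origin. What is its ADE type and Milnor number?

Type A_8, Milnor number mu = 8.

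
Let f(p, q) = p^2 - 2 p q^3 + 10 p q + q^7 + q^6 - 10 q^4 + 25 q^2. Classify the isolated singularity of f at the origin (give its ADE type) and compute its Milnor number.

The Hessian of f at 0 has rank 1. Corank 1: A-series; mu = 6 gives A_6.

Type A_6, Milnor number mu = 6.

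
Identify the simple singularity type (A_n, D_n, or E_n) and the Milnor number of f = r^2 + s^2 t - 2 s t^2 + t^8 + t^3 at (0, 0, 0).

Type D9, Milnor number mu = 9.

The Hessian of f at 0 has rank 1. Corank 2; j^3 = t*(s - t)^2 has shape L^2 M (L != M), so D-series; mu = 9 gives D_9.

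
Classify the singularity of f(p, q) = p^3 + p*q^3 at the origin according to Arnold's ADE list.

E_{7}

The Hessian of f at 0 has rank 0. Corank 2; j^3 = p^3 is a perfect cube, so E-series; the 4-jet and mu = 7 give E_7.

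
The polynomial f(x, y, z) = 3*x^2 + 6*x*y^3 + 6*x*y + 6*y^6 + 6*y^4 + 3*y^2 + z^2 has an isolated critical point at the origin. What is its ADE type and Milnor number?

Type A_5, Milnor number mu = 5.

The Hessian of f at 0 has rank 2. Corank 1: A-series; mu = 5 gives A_5.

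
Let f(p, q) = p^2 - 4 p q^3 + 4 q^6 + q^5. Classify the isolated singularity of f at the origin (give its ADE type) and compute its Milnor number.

Type A_{4}, Milnor number mu = 4.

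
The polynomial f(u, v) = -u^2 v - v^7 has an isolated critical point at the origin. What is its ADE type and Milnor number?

Type D8, Milnor number mu = 8.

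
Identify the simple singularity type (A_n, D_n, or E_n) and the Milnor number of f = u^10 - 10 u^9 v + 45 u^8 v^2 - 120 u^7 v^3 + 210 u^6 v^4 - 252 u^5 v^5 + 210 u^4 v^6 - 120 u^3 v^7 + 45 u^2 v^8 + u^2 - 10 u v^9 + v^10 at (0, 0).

The Hessian of f at 0 has rank 1. Corank 1: A-series; mu = 9 gives A_9.

Type A9, Milnor number mu = 9.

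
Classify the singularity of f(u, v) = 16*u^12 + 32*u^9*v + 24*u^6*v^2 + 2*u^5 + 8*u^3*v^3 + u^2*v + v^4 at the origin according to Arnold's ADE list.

D_5

The Hessian of f at 0 has rank 0. Corank 2; j^3 = u^2*v has shape L^2 M (L != M), so D-series; mu = 5 gives D_5.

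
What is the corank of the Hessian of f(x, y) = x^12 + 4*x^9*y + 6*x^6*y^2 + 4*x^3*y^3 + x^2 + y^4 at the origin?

1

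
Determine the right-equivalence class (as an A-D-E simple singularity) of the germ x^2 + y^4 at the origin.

The Hessian of f at 0 is [[2, 0], [0, 0]] with rank 1, so corank 1. A Groebner basis of the Jacobian ideal J(f) in C{x,y} is {y^3, x}; counting standard monomials gives mu = 3. Corank 1: A-series; mu = 3 gives A_3.

A3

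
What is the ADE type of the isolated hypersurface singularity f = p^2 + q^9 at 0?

The Hessian of f at 0 has rank 1. Corank 1: A-series; mu = 8 gives A_8.

A8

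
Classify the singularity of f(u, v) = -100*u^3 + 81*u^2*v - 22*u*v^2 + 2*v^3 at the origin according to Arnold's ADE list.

D4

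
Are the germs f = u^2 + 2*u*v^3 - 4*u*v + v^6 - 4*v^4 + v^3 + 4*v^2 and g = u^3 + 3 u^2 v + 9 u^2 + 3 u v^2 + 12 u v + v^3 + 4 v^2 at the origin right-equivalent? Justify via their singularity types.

Yes.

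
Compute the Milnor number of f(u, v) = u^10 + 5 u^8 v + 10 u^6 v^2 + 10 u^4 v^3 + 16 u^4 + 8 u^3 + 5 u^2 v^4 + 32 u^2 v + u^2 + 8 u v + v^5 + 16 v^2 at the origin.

The Hessian of f at 0 is [[2, 8], [8, 32]] with rank 1, so corank 1. A Groebner basis of the Jacobian ideal J(f) in C{u,v} is {u/2048 + v^3 + v^2/32 + v/512, u^2 + u/4 + v, u*v - u/32 + 2*v^2 - v/8}; counting standard monomials gives mu = 4. Corank 1: A-series; mu = 4 gives A_4.

4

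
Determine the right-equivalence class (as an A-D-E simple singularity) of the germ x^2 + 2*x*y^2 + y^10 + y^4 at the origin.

The Hessian of f at 0 is [[2, 0], [0, 0]] with rank 1, so corank 1. A Groebner basis of the Jacobian ideal J(f) in C{x,y} is {x^5, x^4*y, x + y^2}; counting standard monomials gives mu = 9. Corank 1: A-series; mu = 9 gives A_9.

A_{9}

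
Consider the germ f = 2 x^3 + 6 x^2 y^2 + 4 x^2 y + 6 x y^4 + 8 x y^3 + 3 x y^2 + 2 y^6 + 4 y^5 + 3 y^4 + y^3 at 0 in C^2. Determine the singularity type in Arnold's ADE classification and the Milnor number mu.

Type D_{4}, Milnor number mu = 4.

The Hessian of f at 0 is [[0, 0], [0, 0]] with rank 0, so corank 2. A Groebner basis of the Jacobian ideal J(f) in C{x,y} is {y^3, x^2 - 3*y^2/2, x*y + 3*y^2/2}; counting standard monomials gives mu = 4. Corank 2; j^3 = (x + y)*(2*x^2 + 2*x*y + y^2) splits into three distinct lines over C (the quadratic factor has nonzero discriminant), so D_4.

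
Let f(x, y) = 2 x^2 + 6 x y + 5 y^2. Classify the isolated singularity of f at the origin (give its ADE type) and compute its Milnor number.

Type A_1, Milnor number mu = 1.

The Hessian of f at 0 is [[4, 6], [6, 10]] with rank 2, so corank 0. A Groebner basis of the Jacobian ideal J(f) in C{x,y} is {x, y}; counting standard monomials gives mu = 1. Corank 0: nondegenerate Morse point, so A_1.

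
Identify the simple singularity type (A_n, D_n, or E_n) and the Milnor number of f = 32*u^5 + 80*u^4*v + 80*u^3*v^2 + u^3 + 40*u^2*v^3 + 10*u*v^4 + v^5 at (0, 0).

The Hessian of f at 0 has rank 0. Corank 2; j^3 = u^3 is a perfect cube, so E-series; the 5-jet and mu = 8 give E_8.

Type E_{8}, Milnor number mu = 8.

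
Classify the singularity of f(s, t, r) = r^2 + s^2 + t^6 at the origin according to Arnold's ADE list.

The Hessian of f at 0 has rank 2. Corank 1: A-series; mu = 5 gives A_5.

A_5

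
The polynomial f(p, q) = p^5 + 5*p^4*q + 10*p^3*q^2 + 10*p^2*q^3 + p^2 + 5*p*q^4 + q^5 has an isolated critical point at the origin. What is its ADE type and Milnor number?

Type A_{4}, Milnor number mu = 4.

The Hessian of f at 0 has rank 1. Corank 1: A-series; mu = 4 gives A_4.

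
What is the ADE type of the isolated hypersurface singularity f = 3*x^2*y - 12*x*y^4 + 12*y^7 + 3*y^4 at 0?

The Hessian of f at 0 has rank 0. Corank 2; j^3 = 3*x^2*y has shape L^2 M (L != M), so D-series; mu = 5 gives D_5.

D_{5}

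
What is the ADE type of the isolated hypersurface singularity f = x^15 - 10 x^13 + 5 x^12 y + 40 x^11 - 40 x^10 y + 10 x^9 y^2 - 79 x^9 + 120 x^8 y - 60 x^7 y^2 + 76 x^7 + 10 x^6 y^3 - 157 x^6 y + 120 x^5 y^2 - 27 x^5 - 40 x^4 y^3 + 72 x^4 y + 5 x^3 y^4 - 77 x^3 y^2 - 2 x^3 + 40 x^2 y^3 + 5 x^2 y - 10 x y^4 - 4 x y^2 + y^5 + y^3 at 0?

The Hessian of f at 0 is [[0, 0], [0, 0]] with rank 0, so corank 2. A Groebner basis of the Jacobian ideal J(f) in C{x,y} is {-x*y/11 + y^4 + y^2/11, x*y^2 - y^3, x^2 - 17*x*y/11 + 6*y^2/11}; counting standard monomials gives mu = 6. Corank 2; j^3 = -(x - y)^2*(2*x - y) has shape L^2 M (L != M), so D-series; mu = 6 gives D_6.

D_6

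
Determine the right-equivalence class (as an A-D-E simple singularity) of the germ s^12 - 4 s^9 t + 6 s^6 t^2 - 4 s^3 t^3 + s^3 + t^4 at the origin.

E_6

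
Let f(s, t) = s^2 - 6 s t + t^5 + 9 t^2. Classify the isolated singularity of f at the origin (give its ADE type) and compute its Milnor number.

The Hessian of f at 0 is [[2, -6], [-6, 18]] with rank 1, so corank 1. A Groebner basis of the Jacobian ideal J(f) in C{s,t} is {t^4, s - 3*t}; counting standard monomials gives mu = 4. Corank 1: A-series; mu = 4 gives A_4.

Type A_{4}, Milnor number mu = 4.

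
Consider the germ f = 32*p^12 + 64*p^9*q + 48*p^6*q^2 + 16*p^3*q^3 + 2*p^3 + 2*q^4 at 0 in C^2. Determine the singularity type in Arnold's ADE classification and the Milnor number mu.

The Hessian of f at 0 is [[0, 0], [0, 0]] with rank 0, so corank 2. A Groebner basis of the Jacobian ideal J(f) in C{p,q} is {q^3, p^2}; counting standard monomials gives mu = 6. Corank 2; j^3 = 2*p^3 is a perfect cube, so E-series; the 4-jet and mu = 6 give E_6.

Type E_{6}, Milnor number mu = 6.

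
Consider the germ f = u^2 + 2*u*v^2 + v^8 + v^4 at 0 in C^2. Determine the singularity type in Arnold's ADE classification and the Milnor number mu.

Type A7, Milnor number mu = 7.

The Hessian of f at 0 is [[2, 0], [0, 0]] with rank 1, so corank 1. A Groebner basis of the Jacobian ideal J(f) in C{u,v} is {u^4, u^3*v, u + v^2}; counting standard monomials gives mu = 7. Corank 1: A-series; mu = 7 gives A_7.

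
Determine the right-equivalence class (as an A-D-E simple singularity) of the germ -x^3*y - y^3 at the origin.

E_{7}

The Hessian of f at 0 has rank 0. Corank 2; j^3 = -y^3 is a perfect cube, so E-series; the 4-jet and mu = 7 give E_7.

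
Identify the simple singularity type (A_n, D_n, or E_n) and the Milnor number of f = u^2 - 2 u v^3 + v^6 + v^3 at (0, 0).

Type A_2, Milnor number mu = 2.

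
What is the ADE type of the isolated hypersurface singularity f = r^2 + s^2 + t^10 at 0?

A9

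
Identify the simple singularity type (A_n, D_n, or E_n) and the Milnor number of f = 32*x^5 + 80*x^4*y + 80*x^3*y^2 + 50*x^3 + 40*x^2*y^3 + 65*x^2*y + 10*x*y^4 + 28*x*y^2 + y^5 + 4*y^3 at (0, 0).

The Hessian of f at 0 has rank 0. Corank 2; j^3 = (2*x + y)*(5*x + 2*y)^2 has shape L^2 M (L != M), so D-series; mu = 6 gives D_6.

Type D_6, Milnor number mu = 6.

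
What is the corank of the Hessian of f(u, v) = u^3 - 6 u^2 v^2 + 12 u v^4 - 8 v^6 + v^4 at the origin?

The Hessian at 0 is [[0, 0], [0, 0]] of rank 0; hence corank 2.

2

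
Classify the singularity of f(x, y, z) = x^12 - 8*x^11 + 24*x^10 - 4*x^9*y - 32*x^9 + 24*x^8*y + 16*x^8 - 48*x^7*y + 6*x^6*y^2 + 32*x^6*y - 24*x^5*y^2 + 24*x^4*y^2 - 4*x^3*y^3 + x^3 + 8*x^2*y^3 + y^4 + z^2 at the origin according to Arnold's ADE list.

E_6

The Hessian of f at 0 is [[0, 0, 0], [0, 0, 0], [0, 0, 2]] with rank 1, so corank 2. A Groebner basis of the Jacobian ideal J(f) in C{x,y,z} is {y^3, x^2, z}; counting standard monomials gives mu = 6. Corank 2; j^3 = x^3 is a perfect cube, so E-series; the 4-jet and mu = 6 give E_6.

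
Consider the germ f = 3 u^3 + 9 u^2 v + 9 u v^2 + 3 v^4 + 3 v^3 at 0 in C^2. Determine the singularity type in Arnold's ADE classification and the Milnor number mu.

Type E_6, Milnor number mu = 6.

The Hessian of f at 0 has rank 0. Corank 2; j^3 = 3*(u + v)^3 is a perfect cube, so E-series; the 4-jet and mu = 6 give E_6.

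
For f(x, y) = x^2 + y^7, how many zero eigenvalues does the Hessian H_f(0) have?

1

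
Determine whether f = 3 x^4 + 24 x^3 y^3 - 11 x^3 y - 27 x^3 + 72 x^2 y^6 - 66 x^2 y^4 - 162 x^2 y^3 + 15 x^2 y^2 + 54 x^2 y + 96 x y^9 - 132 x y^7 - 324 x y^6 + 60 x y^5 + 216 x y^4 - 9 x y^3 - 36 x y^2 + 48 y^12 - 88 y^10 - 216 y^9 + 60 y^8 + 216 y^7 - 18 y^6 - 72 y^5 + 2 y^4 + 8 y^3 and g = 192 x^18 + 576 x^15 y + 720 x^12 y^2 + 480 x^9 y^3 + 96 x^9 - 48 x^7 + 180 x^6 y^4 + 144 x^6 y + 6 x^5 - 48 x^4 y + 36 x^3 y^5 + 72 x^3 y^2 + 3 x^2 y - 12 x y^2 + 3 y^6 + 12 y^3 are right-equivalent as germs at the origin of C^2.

No.

The Hessian of f at 0 has rank 0. Corank 2; j^3 = -(3*x - 2*y)^3 is a perfect cube, so E-series; the 4-jet and mu = 7 give E_7. The Hessian of g at 0 has rank 0. Corank 2; j^3 = 3*y*(x - 2*y)^2 has shape L^2 M (L != M), so D-series; mu = 7 gives D_7. f is E_7 but g is D_7, hence not right-equivalent.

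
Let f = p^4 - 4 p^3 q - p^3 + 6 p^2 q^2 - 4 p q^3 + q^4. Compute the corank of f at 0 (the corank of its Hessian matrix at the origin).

2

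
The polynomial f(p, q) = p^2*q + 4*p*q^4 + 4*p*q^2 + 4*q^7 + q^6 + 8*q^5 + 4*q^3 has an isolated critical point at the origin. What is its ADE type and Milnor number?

The Hessian of f at 0 has rank 0. Corank 2; j^3 = q*(p + 2*q)^2 has shape L^2 M (L != M), so D-series; mu = 7 gives D_7.

Type D_7, Milnor number mu = 7.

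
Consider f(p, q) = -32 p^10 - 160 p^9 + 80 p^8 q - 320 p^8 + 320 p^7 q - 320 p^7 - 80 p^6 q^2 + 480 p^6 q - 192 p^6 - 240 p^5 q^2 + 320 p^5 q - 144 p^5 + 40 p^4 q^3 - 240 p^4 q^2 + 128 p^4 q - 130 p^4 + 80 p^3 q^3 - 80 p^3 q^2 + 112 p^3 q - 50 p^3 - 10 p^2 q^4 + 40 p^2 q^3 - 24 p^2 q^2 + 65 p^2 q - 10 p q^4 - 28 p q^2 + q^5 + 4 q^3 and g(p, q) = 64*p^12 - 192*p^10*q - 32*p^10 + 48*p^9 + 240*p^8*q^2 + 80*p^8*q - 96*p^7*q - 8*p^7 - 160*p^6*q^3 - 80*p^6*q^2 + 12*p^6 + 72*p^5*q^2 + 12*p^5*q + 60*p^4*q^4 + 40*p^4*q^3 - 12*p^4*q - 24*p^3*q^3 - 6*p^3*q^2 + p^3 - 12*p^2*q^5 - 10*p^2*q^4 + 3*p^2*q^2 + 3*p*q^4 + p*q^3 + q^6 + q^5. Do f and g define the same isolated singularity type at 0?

No.

The Hessian of f at 0 has rank 0. Corank 2; j^3 = -(2*p - q)*(5*p - 2*q)^2 has shape L^2 M (L != M), so D-series; mu = 6 gives D_6. The Hessian of g at 0 has rank 0. Corank 2; j^3 = p^3 is a perfect cube, so E-series; the 4-jet and mu = 7 give E_7. f is D_6 but g is E_7, hence not right-equivalent.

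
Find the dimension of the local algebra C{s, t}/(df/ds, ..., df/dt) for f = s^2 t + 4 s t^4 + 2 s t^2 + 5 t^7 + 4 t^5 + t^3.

8

The Hessian of f at 0 is [[0, 0], [0, 0]] with rank 0, so corank 2. A Groebner basis of the Jacobian ideal J(f) in C{s,t} is {-2*s^2/3 + s*t^3 - 11*s*t/6 - 7*t^2/6, s*t/2 + t^4 + t^2/2, s^3 - 3*s*t^2 - 2*t^3, s^2*t + 2*s*t^2 + t^3}; counting standard monomials gives mu = 8. Corank 2; j^3 = t*(s + t)^2 has shape L^2 M (L != M), so D-series; mu = 8 gives D_8.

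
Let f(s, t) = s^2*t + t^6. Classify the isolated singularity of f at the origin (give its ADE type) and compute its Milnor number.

Type D_7, Milnor number mu = 7.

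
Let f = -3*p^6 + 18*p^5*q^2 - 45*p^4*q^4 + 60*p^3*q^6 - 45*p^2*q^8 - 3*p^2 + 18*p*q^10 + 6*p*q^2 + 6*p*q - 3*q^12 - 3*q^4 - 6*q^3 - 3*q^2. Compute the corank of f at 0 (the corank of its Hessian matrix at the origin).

Hessian at 0 has rank 1.

1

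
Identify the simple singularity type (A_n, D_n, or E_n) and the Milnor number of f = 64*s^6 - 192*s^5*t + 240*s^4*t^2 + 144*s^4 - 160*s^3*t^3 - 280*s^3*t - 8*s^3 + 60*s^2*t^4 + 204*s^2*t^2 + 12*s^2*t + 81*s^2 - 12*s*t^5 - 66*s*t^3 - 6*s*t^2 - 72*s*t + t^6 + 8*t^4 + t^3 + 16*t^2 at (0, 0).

Type A2, Milnor number mu = 2.

The Hessian of f at 0 is [[162, -72], [-72, 32]] with rank 1, so corank 1. A Groebner basis of the Jacobian ideal J(f) in C{s,t} is {t^2, s - 4*t/9}; counting standard monomials gives mu = 2. Corank 1: A-series; mu = 2 gives A_2.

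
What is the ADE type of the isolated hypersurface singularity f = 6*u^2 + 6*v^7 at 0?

A_6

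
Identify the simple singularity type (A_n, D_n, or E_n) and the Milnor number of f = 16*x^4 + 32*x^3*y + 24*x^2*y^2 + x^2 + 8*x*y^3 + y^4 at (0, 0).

The Hessian of f at 0 has rank 1. Corank 1: A-series; mu = 3 gives A_3.

Type A3, Milnor number mu = 3.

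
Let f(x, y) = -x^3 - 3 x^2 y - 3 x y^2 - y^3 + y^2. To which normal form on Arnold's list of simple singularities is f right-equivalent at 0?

The Hessian of f at 0 is [[0, 0], [0, 2]] with rank 1, so corank 1. A Groebner basis of the Jacobian ideal J(f) in C{x,y} is {x^2, y}; counting standard monomials gives mu = 2. Corank 1: A-series; mu = 2 gives A_2.

A_2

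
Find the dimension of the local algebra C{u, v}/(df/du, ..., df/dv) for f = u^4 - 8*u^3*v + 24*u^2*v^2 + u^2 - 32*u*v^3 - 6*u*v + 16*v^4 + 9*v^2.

3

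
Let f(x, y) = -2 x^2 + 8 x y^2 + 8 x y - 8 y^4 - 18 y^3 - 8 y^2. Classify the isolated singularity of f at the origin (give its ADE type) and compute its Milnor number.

The Hessian of f at 0 is [[-4, 8], [8, -16]] with rank 1, so corank 1. A Groebner basis of the Jacobian ideal J(f) in C{x,y} is {y^2, x - 2*y}; counting standard monomials gives mu = 2. Corank 1: A-series; mu = 2 gives A_2.

Type A_{2}, Milnor number mu = 2.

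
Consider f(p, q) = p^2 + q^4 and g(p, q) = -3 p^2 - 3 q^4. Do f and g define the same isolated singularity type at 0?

The Hessian of f at 0 is [[2, 0], [0, 0]] with rank 1, so corank 1. A Groebner basis of the Jacobian ideal J(f) in C{p,q} is {q^3, p}; counting standard monomials gives mu = 3. Corank 1: A-series; mu = 3 gives A_3. The Hessian of g at 0 is [[-6, 0], [0, 0]] with rank 1, so corank 1. A Groebner basis of the Jacobian ideal J(g) in C{p,q} is {q^3, p}; counting standard monomials gives mu = 3. Corank 1: A-series; mu = 3 gives A_3. Both have type A_3, hence right-equivalent.

Yes.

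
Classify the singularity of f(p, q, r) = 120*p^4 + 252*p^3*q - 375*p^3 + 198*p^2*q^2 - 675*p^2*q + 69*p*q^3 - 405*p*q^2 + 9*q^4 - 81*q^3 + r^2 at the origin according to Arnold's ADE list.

E_{7}

The Hessian of f at 0 is [[0, 0, 0], [0, 0, 0], [0, 0, 2]] with rank 1, so corank 2. A Groebner basis of the Jacobian ideal J(f) in C{p,q,r} is {1171875*p^2/4 + 703125*p*q/2 + q^4 + 125*q^3/4 + 421875*q^2/4, p^3 - 2475*p^2/4 - 1485*p*q/2 + 3*q^3/20 - 891*q^2/4, p^2*q + 2875*p^2/4 + 1725*p*q/2 - 17*q^3/60 + 1035*q^2/4, -625*p^2 + p*q^2 - 750*p*q + 8*q^3/15 - 225*q^2, r}; counting standard monomials gives mu = 7. Corank 2; j^3 = -3*(5*p + 3*q)^3 is a perfect cube, so E-series; the 4-jet and mu = 7 give E_7.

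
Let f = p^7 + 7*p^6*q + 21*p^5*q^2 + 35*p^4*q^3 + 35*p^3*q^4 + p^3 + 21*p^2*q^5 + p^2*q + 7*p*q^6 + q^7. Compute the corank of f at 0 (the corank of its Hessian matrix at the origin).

2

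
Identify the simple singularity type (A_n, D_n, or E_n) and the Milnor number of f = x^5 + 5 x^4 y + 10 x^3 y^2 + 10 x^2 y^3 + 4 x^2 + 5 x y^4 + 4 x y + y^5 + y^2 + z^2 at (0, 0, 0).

Type A4, Milnor number mu = 4.

The Hessian of f at 0 has rank 2. Corank 1: A-series; mu = 4 gives A_4.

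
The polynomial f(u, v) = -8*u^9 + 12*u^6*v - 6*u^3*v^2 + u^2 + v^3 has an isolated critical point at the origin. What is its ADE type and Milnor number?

Type A_{2}, Milnor number mu = 2.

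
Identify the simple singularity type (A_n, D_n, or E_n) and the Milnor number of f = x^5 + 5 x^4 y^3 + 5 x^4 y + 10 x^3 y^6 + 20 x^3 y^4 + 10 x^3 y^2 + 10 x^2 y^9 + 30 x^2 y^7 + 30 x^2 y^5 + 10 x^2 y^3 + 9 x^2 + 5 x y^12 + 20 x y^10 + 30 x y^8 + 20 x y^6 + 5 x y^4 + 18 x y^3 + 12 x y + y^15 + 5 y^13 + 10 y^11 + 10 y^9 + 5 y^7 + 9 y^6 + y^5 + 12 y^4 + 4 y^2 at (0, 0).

Type A_{4}, Milnor number mu = 4.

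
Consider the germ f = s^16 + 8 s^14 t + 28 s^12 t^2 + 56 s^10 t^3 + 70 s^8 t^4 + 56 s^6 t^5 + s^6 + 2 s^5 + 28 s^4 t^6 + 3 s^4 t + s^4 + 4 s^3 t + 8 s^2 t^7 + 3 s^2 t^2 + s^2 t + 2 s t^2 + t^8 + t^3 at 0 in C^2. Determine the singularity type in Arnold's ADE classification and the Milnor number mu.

Type D_{9}, Milnor number mu = 9.

The Hessian of f at 0 has rank 0. Corank 2; j^3 = t*(s + t)^2 has shape L^2 M (L != M), so D-series; mu = 9 gives D_9.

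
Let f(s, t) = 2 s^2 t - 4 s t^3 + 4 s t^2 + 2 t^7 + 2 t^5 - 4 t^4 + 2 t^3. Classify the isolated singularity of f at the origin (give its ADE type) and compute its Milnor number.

The Hessian of f at 0 has rank 0. Corank 2; j^3 = 2*t*(s + t)^2 has shape L^2 M (L != M), so D-series; mu = 8 gives D_8.

Type D_{8}, Milnor number mu = 8.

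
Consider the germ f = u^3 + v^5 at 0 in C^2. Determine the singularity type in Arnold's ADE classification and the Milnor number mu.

Type E_8, Milnor number mu = 8.

The Hessian of f at 0 is [[0, 0], [0, 0]] with rank 0, so corank 2. A Groebner basis of the Jacobian ideal J(f) in C{u,v} is {v^4, u^2}; counting standard monomials gives mu = 8. Corank 2; j^3 = u^3 is a perfect cube, so E-series; the 5-jet and mu = 8 give E_8.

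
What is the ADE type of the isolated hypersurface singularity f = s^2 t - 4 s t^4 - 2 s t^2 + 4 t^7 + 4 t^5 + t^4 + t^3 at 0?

The Hessian of f at 0 has rank 0. Corank 2; j^3 = t*(s - t)^2 has shape L^2 M (L != M), so D-series; mu = 5 gives D_5.

D_5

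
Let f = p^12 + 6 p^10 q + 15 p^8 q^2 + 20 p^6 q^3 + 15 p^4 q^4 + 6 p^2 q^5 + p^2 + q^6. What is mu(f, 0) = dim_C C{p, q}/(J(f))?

5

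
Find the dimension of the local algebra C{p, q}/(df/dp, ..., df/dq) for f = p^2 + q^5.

The Hessian of f at 0 is [[2, 0], [0, 0]] with rank 1, so corank 1. A Groebner basis of the Jacobian ideal J(f) in C{p,q} is {q^4, p}; counting standard monomials gives mu = 4. Corank 1: A-series; mu = 4 gives A_4.

4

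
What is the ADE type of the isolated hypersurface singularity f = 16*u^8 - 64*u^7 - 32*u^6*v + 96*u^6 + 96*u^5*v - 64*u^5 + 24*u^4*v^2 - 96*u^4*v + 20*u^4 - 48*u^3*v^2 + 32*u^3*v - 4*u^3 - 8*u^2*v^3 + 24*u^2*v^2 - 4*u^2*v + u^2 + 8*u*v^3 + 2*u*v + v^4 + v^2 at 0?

A3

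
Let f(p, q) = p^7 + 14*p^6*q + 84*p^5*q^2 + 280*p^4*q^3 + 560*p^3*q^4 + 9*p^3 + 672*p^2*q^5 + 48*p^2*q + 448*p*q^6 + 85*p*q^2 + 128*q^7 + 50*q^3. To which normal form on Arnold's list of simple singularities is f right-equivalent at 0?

The Hessian of f at 0 has rank 0. Corank 2; j^3 = (p + 2*q)*(3*p + 5*q)^2 has shape L^2 M (L != M), so D-series; mu = 8 gives D_8.

D_{8}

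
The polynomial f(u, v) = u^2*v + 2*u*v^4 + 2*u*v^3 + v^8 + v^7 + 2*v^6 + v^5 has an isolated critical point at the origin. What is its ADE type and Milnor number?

Type D_9, Milnor number mu = 9.

The Hessian of f at 0 is [[0, 0], [0, 0]] with rank 0, so corank 2. A Groebner basis of the Jacobian ideal J(f) in C{u,v} is {u^2*v^2 - 10*u^2*v/17 + 3*u^2/17 - 4*u*v^2/17 + 7*u*v/17 + 7*v^3/17, 8*u^2*v/17 + u^2/17 + u*v^3 - 7*u*v^2/17 + 8*u*v/17 + 8*v^3/17, u*v + v^4 + v^3, u^3 + 11*u^2*v/17 - 5*u^2/17 + u*v^2/17 - 6*u*v/17 - 6*v^3/17}; counting standard monomials gives mu = 9. Corank 2; j^3 = u^2*v has shape L^2 M (L != M), so D-series; mu = 9 gives D_9.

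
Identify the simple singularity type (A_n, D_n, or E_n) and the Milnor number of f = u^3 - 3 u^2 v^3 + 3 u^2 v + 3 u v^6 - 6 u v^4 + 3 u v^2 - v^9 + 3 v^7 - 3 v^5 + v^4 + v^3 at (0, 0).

Type E_{6}, Milnor number mu = 6.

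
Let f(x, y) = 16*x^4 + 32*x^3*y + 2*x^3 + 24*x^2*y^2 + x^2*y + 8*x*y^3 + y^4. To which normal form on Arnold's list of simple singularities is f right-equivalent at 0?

D_5

The Hessian of f at 0 has rank 0. Corank 2; j^3 = x^2*(2*x + y) has shape L^2 M (L != M), so D-series; mu = 5 gives D_5.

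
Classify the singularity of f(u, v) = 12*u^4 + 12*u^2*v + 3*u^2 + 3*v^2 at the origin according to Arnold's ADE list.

The Hessian of f at 0 has rank 2. Corank 0: nondegenerate Morse point, so A_1.

A_{1}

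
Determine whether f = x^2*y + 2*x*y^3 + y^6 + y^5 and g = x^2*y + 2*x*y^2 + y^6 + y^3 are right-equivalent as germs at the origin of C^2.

The Hessian of f at 0 is [[0, 0], [0, 0]] with rank 0, so corank 2. A Groebner basis of the Jacobian ideal J(f) in C{x,y} is {x^3, x^2*y + x^2/6 + x*y^2/6, x*y + y^3}; counting standard monomials gives mu = 7. Corank 2; j^3 = x^2*y has shape L^2 M (L != M), so D-series; mu = 7 gives D_7. The Hessian of g at 0 is [[0, 0], [0, 0]] with rank 0, so corank 2. A Groebner basis of the Jacobian ideal J(g) in C{x,y} is {x^2/6 + y^5 - y^2/6, x^3 + y^3, x*y + y^2}; counting standard monomials gives mu = 7. Corank 2; j^3 = y*(x + y)^2 has shape L^2 M (L != M), so D-series; mu = 7 gives D_7. Both have type D_7, hence right-equivalent.

Yes.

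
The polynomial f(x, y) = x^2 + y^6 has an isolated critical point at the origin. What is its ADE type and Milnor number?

The Hessian of f at 0 has rank 1. Corank 1: A-series; mu = 5 gives A_5.

Type A5, Milnor number mu = 5.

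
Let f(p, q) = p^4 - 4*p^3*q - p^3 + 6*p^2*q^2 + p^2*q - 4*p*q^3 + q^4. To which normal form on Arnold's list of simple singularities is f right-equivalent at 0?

D_5

The Hessian of f at 0 is [[0, 0], [0, 0]] with rank 0, so corank 2. A Groebner basis of the Jacobian ideal J(f) in C{p,q} is {p*q^2, p*q/4 + q^3, p^2 - p*q}; counting standard monomials gives mu = 5. Corank 2; j^3 = -p^2*(p - q) has shape L^2 M (L != M), so D-series; mu = 5 gives D_5.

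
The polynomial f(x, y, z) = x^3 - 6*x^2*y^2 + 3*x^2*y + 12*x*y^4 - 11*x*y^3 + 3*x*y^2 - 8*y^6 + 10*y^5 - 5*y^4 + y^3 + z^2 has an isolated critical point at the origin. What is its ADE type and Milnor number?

The Hessian of f at 0 has rank 1. Corank 2; j^3 = (x + y)^3 is a perfect cube, so E-series; the 4-jet and mu = 7 give E_7.

Type E_{7}, Milnor number mu = 7.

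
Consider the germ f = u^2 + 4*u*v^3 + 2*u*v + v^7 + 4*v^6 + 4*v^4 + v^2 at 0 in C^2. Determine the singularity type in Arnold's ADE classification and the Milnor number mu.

The Hessian of f at 0 has rank 1. Corank 1: A-series; mu = 6 gives A_6.

Type A_6, Milnor number mu = 6.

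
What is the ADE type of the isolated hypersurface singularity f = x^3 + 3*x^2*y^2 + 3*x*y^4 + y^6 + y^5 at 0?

The Hessian of f at 0 is [[0, 0], [0, 0]] with rank 0, so corank 2. A Groebner basis of the Jacobian ideal J(f) in C{x,y} is {y^4, x^3, x^2/2 + x*y^2}; counting standard monomials gives mu = 8. Corank 2; j^3 = x^3 is a perfect cube, so E-series; the 5-jet and mu = 8 give E_8.

E_8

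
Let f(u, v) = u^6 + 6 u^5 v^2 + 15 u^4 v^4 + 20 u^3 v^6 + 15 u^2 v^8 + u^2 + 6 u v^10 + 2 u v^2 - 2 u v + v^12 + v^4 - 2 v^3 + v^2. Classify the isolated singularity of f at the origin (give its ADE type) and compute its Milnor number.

The Hessian of f at 0 is [[2, -2], [-2, 2]] with rank 1, so corank 1. A Groebner basis of the Jacobian ideal J(f) in C{u,v} is {u^3 + 3*u^2 - 5*u*v - 2*u + 2*v, u^2*v + 2*u^2 - 3*u*v - u + v, u + v^2 - v}; counting standard monomials gives mu = 5. Corank 1: A-series; mu = 5 gives A_5.

Type A_{5}, Milnor number mu = 5.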